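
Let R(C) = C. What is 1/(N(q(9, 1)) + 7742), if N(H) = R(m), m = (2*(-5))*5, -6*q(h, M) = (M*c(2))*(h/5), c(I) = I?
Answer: 1/7692 ≈ 0.00013001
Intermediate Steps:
q(h, M) = -M*h/15 (q(h, M) = -M*2*h/5/6 = -2*M*h*(1/5)/6 = -2*M*h/5/6 = -M*h/15)
m = -50 (m = -10*5 = -50)
N(H) = -50
1/(N(q(9, 1)) + 7742) = 1/(-50 + 7742) = 1/7692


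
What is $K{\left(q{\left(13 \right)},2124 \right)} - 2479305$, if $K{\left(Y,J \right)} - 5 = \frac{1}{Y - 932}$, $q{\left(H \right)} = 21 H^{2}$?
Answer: $- \frac{6488328099}{2617} \approx -2.4793 \cdot 10^{6}$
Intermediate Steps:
$K{\left(Y,J \right)} = 5 + \frac{1}{-932 + Y}$ ($K{\left(Y,J \right)} = 5 + \frac{1}{Y - 932} = 5 + \frac{1}{-932 + Y}$)
$K{\left(q{\left(13 \right)},2124 \right)} - 2479305 = \frac{-4659 + 5 \cdot 21 \cdot 13^{2}}{-932 + 21 \cdot 13^{2}} - 2479305 = \frac{-4659 + 5 \cdot 21 \cdot 169}{-932 + 21 \cdot 169} - 2479305 = \frac{-4659 + 5 \cdot 3549}{-932 + 3549} - 2479305 = \frac{-4659 + 17745}{2617} - 2479305 = \frac{1}{2617} \cdot 13086 - 2479305 = \frac{13086}{2617} - 2479305 = - \frac{6488328099}{2617}$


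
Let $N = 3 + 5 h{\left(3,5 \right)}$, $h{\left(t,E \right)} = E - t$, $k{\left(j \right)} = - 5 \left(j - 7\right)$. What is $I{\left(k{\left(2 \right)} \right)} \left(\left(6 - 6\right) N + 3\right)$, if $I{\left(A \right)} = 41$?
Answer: $123$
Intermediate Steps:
$k{\left(j \right)} = 35 - 5 j$ ($k{\left(j \right)} = - 5 \left(-7 + j\right) = 35 - 5 j$)
$N = 13$ ($N = 3 + 5 \left(5 - 3\right) = 3 + 5 \cdot 2 = 3 + 10 = 13$)
$I{\left(k{\left(2 \right)} \right)} \left(\left(6 - 6\right) N + 3\right) = 41 \left(\left(6 - 6\right) 13 + 3\right) = 41 \left(0 \cdot 13 + 3\right) = 41 \left(0 + 3\right) = 41 \cdot 3 = 123$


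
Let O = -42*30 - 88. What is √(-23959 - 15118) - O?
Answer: 1348 + I*√39077 ≈ 1348.0 + 197.68*I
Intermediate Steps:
O = -1348 (O = -1260 - 88 = -1348)
√(-23959 - 15118) - O = √(-23959 - 15118) - 1*(-1348) = √(-39077) + 1348 = I*√39077 + 1348 = 1348 + I*√39077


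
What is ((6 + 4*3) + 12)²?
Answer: 900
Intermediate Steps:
((6 + 4*3) + 12)² = ((6 + 12) + 12)² = (18 + 12)² = 30² = 900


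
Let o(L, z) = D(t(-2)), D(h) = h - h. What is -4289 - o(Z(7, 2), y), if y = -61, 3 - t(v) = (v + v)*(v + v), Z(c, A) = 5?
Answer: -4289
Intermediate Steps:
t(v) = 3 - 4*v**2 (t(v) = 3 - (v + v)*(v + v) = 3 - 2*v*2*v = 3 - 4*v**2)
D(h) = 0
o(L, z) = 0
-4289 - o(Z(7, 2), y) = -4289 - 1*0 = -4289 + 0 = -4289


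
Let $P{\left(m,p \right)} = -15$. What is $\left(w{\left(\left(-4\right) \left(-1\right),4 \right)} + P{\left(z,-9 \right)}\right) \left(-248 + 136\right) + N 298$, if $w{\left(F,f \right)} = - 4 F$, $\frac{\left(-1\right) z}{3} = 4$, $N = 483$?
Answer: $147406$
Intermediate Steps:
$z = -12$ ($z = \left(-3\right) 4 = -12$)
$\left(w{\left(\left(-4\right) \left(-1\right),4 \right)} + P{\left(z,-9 \right)}\right) \left(-248 + 136\right) + N 298 = \left(- 4 \left(\left(-4\right) \left(-1\right)\right) - 15\right) \left(-248 + 136\right) + 483 \cdot 298 = \left(\left(-4\right) 4 - 15\right) \left(-112\right) + 143934 = \left(-16 - 15\right) \left(-112\right) + 143934 = \left(-31\right) \left(-112\right) + 143934 = 3472 + 143934 = 147406$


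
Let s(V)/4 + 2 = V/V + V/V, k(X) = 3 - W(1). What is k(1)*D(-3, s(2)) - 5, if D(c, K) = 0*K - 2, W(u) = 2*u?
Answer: -7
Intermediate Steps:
k(X) = 1 (k(X) = 3 - 2 = 1)
s(V) = 0 (s(V) = -8 + 4*(V/V + V/V) = -8 + 4*(1 + 1) = -8 + 4*2 = -8 + 8 = 0)
D(c, K) = -2 (D(c, K) = 0 - 2 = -2)
k(1)*D(-3, s(2)) - 5 = 1*(-2) - 5 = -2 - 5 = -7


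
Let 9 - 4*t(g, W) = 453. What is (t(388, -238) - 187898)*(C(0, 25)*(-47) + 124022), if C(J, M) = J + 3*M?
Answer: -22654520473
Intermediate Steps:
t(g, W) = -111 (t(g, W) = 9/4 - ¼*453 = 9/4 - 453/4 = -111)
(t(388, -238) - 187898)*(C(0, 25)*(-47) + 124022) = (-111 - 187898)*((0 + 3*25)*(-47) + 124022) = -188009*((0 + 75)*(-47) + 124022) = -188009*(75*(-47) + 124022) = -188009*(-3525 + 124022) = -188009*120497 = -22654520473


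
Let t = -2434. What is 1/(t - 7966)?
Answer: -1/10400 ≈ -9.6154e-5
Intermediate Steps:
1/(t - 7966) = 1/(-2434 - 7966) = 1/(-10400) = -1/10400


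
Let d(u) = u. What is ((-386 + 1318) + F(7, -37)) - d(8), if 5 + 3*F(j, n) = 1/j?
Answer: 19370/21 ≈ 922.38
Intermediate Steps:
F(j, n) = -5/3 + 1/(3*j)
((-386 + 1318) + F(7, -37)) - d(8) = ((-386 + 1318) + (⅓)*(1 - 5*7)/7) - 1*8 = (932 + (⅓)*(⅐)*(1 - 35)) - 8 = (932 + (⅓)*(⅐)*(-34)) - 8 = (932 - 34/21) - 8 = 19538/21 - 8 = 19370/21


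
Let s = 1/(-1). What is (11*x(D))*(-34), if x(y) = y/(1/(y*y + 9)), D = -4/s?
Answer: -37400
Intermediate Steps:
s = -1
D = 4 (D = -4/(-1) = -4*(-1) = 4)
x(y) = y*(9 + y**2) (x(y) = y/(1/(y**2 + 9)) = y/(1/(9 + y**2)) = y*(9 + y**2))
(11*x(D))*(-34) = (11*(4*(9 + 4**2)))*(-34) = (11*(4*(9 + 16)))*(-34) = (11*(4*25))*(-34) = (11*100)*(-34) = 1100*(-34) = -37400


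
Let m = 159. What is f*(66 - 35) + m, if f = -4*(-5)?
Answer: 779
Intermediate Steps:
f = 20
f*(66 - 35) + m = 20*(66 - 35) + 159 = 20*31 + 159 = 620 + 159 = 779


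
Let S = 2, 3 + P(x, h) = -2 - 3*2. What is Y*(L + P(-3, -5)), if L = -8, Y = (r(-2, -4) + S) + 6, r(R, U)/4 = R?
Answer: 0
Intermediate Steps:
P(x, h) = -11 (P(x, h) = -3 + (-2 - 3*2) = -3 + (-2 - 6) = -3 - 8 = -11)
r(R, U) = 4*R
Y = 0 (Y = (4*(-2) + 2) + 6 = (-8 + 2) + 6 = -6 + 6 = 0)
Y*(L + P(-3, -5)) = 0*(-8 - 11) = 0*(-19) = 0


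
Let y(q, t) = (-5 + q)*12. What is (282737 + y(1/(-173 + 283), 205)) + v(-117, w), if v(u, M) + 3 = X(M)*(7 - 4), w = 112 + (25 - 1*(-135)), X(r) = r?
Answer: 15591956/55 ≈ 2.8349e+5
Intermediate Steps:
y(q, t) = -60 + 12*q
w = 272 (w = 112 + (25 + 135) = 112 + 160 = 272)
v(u, M) = -3 + 3*M (v(u, M) = -3 + M*(7 - 4) = -3 + M*3 = -3 + 3*M)
(282737 + y(1/(-173 + 283), 205)) + v(-117, w) = (282737 + (-60 + 12/(-173 + 283))) + (-3 + 3*272) = (282737 + (-60 + 12/110)) + (-3 + 816) = (282737 + (-60 + 12*(1/110))) + 813 = (282737 + (-60 + 6/55)) + 813 = (282737 - 3294/55) + 813 = 15547241/55 + 813 = 15591956/55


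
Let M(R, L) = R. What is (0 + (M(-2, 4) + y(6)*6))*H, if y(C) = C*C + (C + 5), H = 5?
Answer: 1400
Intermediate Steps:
y(C) = 5 + C + C**2 (y(C) = C**2 + (5 + C) = 5 + C + C**2)
(0 + (M(-2, 4) + y(6)*6))*H = (0 + (-2 + (5 + 6 + 6**2)*6))*5 = (0 + (-2 + (5 + 6 + 36)*6))*5 = (0 + (-2 + 47*6))*5 = (0 + (-2 + 282))*5 = (0 + 280)*5 = 280*5 = 1400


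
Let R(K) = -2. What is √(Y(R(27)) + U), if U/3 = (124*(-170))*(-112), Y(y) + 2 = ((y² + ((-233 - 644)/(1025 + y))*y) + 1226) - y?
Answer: 2*√1853432087133/1023 ≈ 2661.6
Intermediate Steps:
Y(y) = 1224 + y² - y - 877*y/(1025 + y) (Y(y) = -2 + (((y² + ((-233 - 644)/(1025 + y))*y) + 1226) - y) = -2 + (((y² + (-877/(1025 + y))*y) + 1226) - y) = -2 + (((y² - 877*y/(1025 + y)) + 1226) - y) = -2 + ((1226 + y² - 877*y/(1025 + y)) - y) = -2 + (1226 + y² - y - 877*y/(1025 + y)) = 1224 + y² - y - 877*y/(1025 + y))
U = 7082880 (U = 3*((124*(-170))*(-112)) = 3*(-21080*(-112)) = 3*2360960 = 7082880)
√(Y(R(27)) + U) = √((1254600 + (-2)³ - 678*(-2) + 1024*(-2)²)/(1025 - 2) + 7082880) = √((1254600 - 8 + 1356 + 1024*4)/1023 + 7082880) = √((1254600 - 8 + 1356 + 4096)/1023 + 7082880) = √((1/1023)*1260044 + 7082880) = √(1260044/1023 + 7082880) = √(7247046284/1023) = 2*√1853432087133/1023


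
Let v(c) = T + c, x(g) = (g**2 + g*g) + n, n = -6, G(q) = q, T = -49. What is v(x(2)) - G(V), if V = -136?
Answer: 89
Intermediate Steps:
x(g) = -6 + 2*g**2 (x(g) = (g**2 + g*g) - 6 = (g**2 + g**2) - 6 = 2*g**2 - 6 = -6 + 2*g**2)
v(c) = -49 + c
v(x(2)) - G(V) = (-49 + (-6 + 2*2**2)) - 1*(-136) = (-49 + (-6 + 2*4)) + 136 = (-49 + (-6 + 8)) + 136 = (-49 + 2) + 136 = -47 + 136 = 89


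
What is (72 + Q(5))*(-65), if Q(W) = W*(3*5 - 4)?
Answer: -8255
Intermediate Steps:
Q(W) = 11*W (Q(W) = W*(15 - 4) = W*11 = 11*W)
(72 + Q(5))*(-65) = (72 + 11*5)*(-65) = (72 + 55)*(-65) = 127*(-65) = -8255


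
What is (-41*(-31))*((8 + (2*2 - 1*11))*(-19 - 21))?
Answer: -50840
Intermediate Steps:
(-41*(-31))*((8 + (2*2 - 1*11))*(-19 - 21)) = 1271*((8 + (4 - 11))*(-40)) = 1271*((8 - 7)*(-40)) = 1271*(1*(-40)) = 1271*(-40) = -50840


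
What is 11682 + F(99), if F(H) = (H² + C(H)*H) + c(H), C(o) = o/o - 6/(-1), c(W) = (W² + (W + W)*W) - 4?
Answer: 51575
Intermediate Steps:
c(W) = -4 + 3*W² (c(W) = (W² + (2*W)*W) - 4 = (W² + 2*W²) - 4 = 3*W² - 4 = -4 + 3*W²)
C(o) = 7 (C(o) = 1 - 6*(-1) = 1 + 6 = 7)
F(H) = -4 + 4*H² + 7*H (F(H) = (H² + 7*H) + (-4 + 3*H²) = -4 + 4*H² + 7*H)
11682 + F(99) = 11682 + (-4 + 4*99² + 7*99) = 11682 + (-4 + 4*9801 + 693) = 11682 + (-4 + 39204 + 693) = 11682 + 39893 = 51575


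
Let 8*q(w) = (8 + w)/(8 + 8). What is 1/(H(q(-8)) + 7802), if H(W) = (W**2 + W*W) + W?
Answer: 1/7802 ≈ 0.00012817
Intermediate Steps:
q(w) = 1/16 + w/128 (q(w) = ((8 + w)/(8 + 8))/8 = ((8 + w)/16)/8 = ((8 + w)*(1/16))/8 = (1/2 + w/16)/8 = 1/16 + w/128)
H(W) = W + 2*W**2 (H(W) = (W**2 + W**2) + W = 2*W**2 + W = W + 2*W**2)
1/(H(q(-8)) + 7802) = 1/((1/16 + (1/128)*(-8))*(1 + 2*(1/16 + (1/128)*(-8))) + 7802) = 1/((1/16 - 1/16)*(1 + 2*(1/16 - 1/16)) + 7802) = 1/(0*(1 + 2*0) + 7802) = 1/(0*(1 + 0) + 7802) = 1/(0*1 + 7802) = 1/(0 + 7802) = 1/7802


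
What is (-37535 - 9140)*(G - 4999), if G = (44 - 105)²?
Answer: 59650650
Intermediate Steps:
G = 3721 (G = (-61)² = 3721)
(-37535 - 9140)*(G - 4999) = (-37535 - 9140)*(3721 - 4999) = -46675*(-1278) = 59650650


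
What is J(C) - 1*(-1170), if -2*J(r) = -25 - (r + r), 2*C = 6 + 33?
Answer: 1202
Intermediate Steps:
C = 39/2 (C = (6 + 33)/2 = (1/2)*39 = 39/2 ≈ 19.500)
J(r) = 25/2 + r (J(r) = -(-25 - (r + r))/2 = -(-25 - 2*r)/2 = 25/2 + r)
J(C) - 1*(-1170) = (25/2 + 39/2) - 1*(-1170) = 32 + 1170 = 1202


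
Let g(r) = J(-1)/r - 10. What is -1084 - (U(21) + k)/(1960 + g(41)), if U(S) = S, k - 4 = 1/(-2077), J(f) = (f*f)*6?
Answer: -15001708691/13839051 ≈ -1084.0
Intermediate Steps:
J(f) = 6*f² (J(f) = f²*6 = 6*f²)
k = 8307/2077 (k = 4 + 1/(-2077) = 4 - 1/2077 = 8307/2077 ≈ 3.9995)
g(r) = -10 + 6/r (g(r) = (6*(-1)²)/r - 10 = (6*1)/r - 10 = 6/r - 10 = -10 + 6/r)
-1084 - (U(21) + k)/(1960 + g(41)) = -1084 - (21 + 8307/2077)/(1960 + (-10 + 6/41)) = -1084 - 51924/(2077*(1960 + (-10 + 6*(1/41)))) = -1084 - 51924/(2077*(1960 + (-10 + 6/41))) = -1084 - 51924/(2077*(1960 - 404/41)) = -1084 - 51924/(2077*79956/41) = -1084 - 51924*41/(2077*79956) = -1084 - 1*177407/13839051 = -1084 - 177407/13839051 = -15001708691/13839051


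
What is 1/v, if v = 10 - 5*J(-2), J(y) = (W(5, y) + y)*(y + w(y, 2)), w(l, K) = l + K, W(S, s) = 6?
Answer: 1/50 ≈ 0.020000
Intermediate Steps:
w(l, K) = K + l
J(y) = (2 + 2*y)*(6 + y) (J(y) = (6 + y)*(y + (2 + y)) = (6 + y)*(2 + 2*y) = (2 + 2*y)*(6 + y))
v = 50 (v = 10 - 5*(12 + 2*(-2)² + 14*(-2)) = 10 - 5*(12 + 2*4 - 28) = 10 - 5*(12 + 8 - 28) = 10 - 5*(-8) = 10 + 40 = 50)
1/v = 1/50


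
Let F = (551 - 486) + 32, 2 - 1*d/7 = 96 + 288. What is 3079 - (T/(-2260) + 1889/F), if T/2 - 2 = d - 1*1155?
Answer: 334983401/109610 ≈ 3056.1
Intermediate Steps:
d = -2674 (d = 14 - 7*(96 + 288) = 14 - 7*384 = 14 - 2688 = -2674)
F = 97 (F = 65 + 32 = 97)
T = -7654 (T = 4 + 2*(-2674 - 1*1155) = 4 + 2*(-2674 - 1155) = 4 + 2*(-3829) = 4 - 7658 = -7654)
3079 - (T/(-2260) + 1889/F) = 3079 - (-7654/(-2260) + 1889/97) = 3079 - (-7654*(-1/2260) + 1889*(1/97)) = 3079 - (3827/1130 + 1889/97) = 3079 - 1*2505789/109610 = 3079 - 2505789/109610 = 334983401/109610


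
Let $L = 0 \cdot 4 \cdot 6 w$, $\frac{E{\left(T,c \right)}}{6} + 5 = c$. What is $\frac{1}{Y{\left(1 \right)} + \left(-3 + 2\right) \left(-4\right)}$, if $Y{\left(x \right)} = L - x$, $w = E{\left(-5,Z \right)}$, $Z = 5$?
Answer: $\frac{1}{3} \approx 0.33333$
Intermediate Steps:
$E{\left(T,c \right)} = -30 + 6 c$
$w = 0$ ($w = -30 + 6 \cdot 5 = -30 + 30 = 0$)
$L = 0$ ($L = 0 \cdot 4 \cdot 6 \cdot 0 = 0 \cdot 6 \cdot 0 = 0 \cdot 0 = 0$)
$Y{\left(x \right)} = - x$ ($Y{\left(x \right)} = 0 - x = - x$)
$\frac{1}{Y{\left(1 \right)} + \left(-3 + 2\right) \left(-4\right)} = \frac{1}{\left(-1\right) 1 + \left(-3 + 2\right) \left(-4\right)} = \frac{1}{-1 - -4} = \frac{1}{-1 + 4} = \frac{1}{3}$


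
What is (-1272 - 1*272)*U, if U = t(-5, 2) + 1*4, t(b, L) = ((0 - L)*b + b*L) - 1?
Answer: -4632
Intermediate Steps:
t(b, L) = -1 (t(b, L) = ((-L)*b + L*b) - 1 = (-L*b + L*b) - 1 = 0 - 1 = -1)
U = 3 (U = -1 + 1*4 = -1 + 4 = 3)
(-1272 - 1*272)*U = (-1272 - 1*272)*3 = (-1272 - 272)*3 = -1544*3 = -4632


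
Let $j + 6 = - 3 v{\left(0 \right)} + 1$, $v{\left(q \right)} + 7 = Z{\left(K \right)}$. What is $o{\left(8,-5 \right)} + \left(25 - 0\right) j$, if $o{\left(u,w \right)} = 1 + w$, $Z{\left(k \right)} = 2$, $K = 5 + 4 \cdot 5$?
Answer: $246$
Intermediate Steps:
$K = 25$ ($K = 5 + 20 = 25$)
$v{\left(q \right)} = -5$ ($v{\left(q \right)} = -7 + 2 = -5$)
$j = 10$ ($j = -6 + \left(\left(-3\right) \left(-5\right) + 1\right) = -6 + \left(15 + 1\right) = -6 + 16 = 10$)
$o{\left(8,-5 \right)} + \left(25 - 0\right) j = \left(1 - 5\right) + \left(25 - 0\right) 10 = -4 + \left(25 + 0\right) 10 = -4 + 25 \cdot 10 = -4 + 250 = 246$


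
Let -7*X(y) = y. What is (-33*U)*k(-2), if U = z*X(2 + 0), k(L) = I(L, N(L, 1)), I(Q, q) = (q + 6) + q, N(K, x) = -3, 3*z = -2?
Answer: 0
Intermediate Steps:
z = -⅔ (z = (⅓)*(-2) = -⅔ ≈ -0.66667)
X(y) = -y/7
I(Q, q) = 6 + 2*q (I(Q, q) = (6 + q) + q = 6 + 2*q)
k(L) = 0 (k(L) = 6 + 2*(-3) = 6 - 6 = 0)
U = 4/21 (U = -(-2)*(2 + 0)/21 = -(-2)*2/21 = -⅔*(-2/7) = 4/21 ≈ 0.19048)
(-33*U)*k(-2) = -33*4/21*0 = -44/7*0 = 0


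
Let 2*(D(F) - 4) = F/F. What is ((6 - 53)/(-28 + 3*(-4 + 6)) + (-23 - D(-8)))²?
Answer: 77841/121 ≈ 643.31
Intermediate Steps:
D(F) = 9/2 (D(F) = 4 + (F/F)/2 = 4 + (½)*1 = 4 + ½ = 9/2)
((6 - 53)/(-28 + 3*(-4 + 6)) + (-23 - D(-8)))² = ((6 - 53)/(-28 + 3*(-4 + 6)) + (-23 - 1*9/2))² = (-47/(-28 + 3*2) + (-23 - 9/2))² = (-47/(-28 + 6) - 55/2)² = (-47/(-22) - 55/2)² = (-47*(-1/22) - 55/2)² = (47/22 - 55/2)² = (-279/11)² = 77841/121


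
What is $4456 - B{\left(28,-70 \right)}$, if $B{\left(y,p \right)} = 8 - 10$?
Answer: $4458$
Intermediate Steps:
$B{\left(y,p \right)} = -2$
$4456 - B{\left(28,-70 \right)} = 4456 - -2 = 4456 + 2 = 4458$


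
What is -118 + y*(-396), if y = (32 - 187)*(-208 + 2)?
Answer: -12644398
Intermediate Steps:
y = 31930 (y = -155*(-206) = 31930)
-118 + y*(-396) = -118 + 31930*(-396) = -118 - 12644280 = -12644398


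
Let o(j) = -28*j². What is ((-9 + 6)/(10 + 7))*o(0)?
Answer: 0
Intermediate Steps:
((-9 + 6)/(10 + 7))*o(0) = ((-9 + 6)/(10 + 7))*(-28*0²) = (-3/17)*(-28*0) = -3*1/17*0 = -3/17*0 = 0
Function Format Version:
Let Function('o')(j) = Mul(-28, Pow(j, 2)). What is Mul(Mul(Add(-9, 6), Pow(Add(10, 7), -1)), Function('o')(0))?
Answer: 0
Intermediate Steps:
Mul(Mul(Add(-9, 6), Pow(Add(10, 7), -1)), Function('o')(0)) = Mul(Mul(Add(-9, 6), Pow(Add(10, 7), -1)), Mul(-28, Pow(0, 2))) = Mul(Mul(-3, Pow(17, -1)), Mul(-28, 0)) = Mul(Mul(-3, Rational(1, 17)), 0) = Mul(Rational(-3, 17), 0) = 0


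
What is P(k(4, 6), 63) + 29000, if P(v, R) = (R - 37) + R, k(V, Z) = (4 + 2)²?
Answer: 29089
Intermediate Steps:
k(V, Z) = 36 (k(V, Z) = 6² = 36)
P(v, R) = -37 + 2*R (P(v, R) = (-37 + R) + R = -37 + 2*R)
P(k(4, 6), 63) + 29000 = (-37 + 2*63) + 29000 = (-37 + 126) + 29000 = 89 + 29000 = 29089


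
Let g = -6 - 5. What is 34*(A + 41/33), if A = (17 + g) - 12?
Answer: -5338/33 ≈ -161.76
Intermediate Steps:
g = -11
A = -6 (A = (17 - 11) - 12 = 6 - 12 = -6)
34*(A + 41/33) = 34*(-6 + 41/33) = 34*(-157/33) = -5338/33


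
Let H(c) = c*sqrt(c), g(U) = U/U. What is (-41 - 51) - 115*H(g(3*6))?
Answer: -207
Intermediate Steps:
g(U) = 1
H(c) = c**(3/2)
(-41 - 51) - 115*H(g(3*6)) = (-41 - 51) - 115*1**(3/2) = -92 - 115*1 = -92 - 115 = -207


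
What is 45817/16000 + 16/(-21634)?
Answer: 495474489/173072000 ≈ 2.8628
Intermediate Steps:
45817/16000 + 16/(-21634) = 45817*(1/16000) + 16*(-1/21634) = 45817/16000 - 8/10817 = 495474489/173072000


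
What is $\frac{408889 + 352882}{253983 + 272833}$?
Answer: $\frac{761771}{526816} \approx 1.446$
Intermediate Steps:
$\frac{408889 + 352882}{253983 + 272833} = \frac{761771}{526816}$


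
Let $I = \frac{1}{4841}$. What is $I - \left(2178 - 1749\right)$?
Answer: $- \frac{2076788}{4841} \approx -429.0$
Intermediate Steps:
$I = \frac{1}{4841} \approx 0.00020657$
$I - \left(2178 - 1749\right) = \frac{1}{4841} - \left(2178 - 1749\right) = \frac{1}{4841} - 429 = - \frac{2076788}{4841}$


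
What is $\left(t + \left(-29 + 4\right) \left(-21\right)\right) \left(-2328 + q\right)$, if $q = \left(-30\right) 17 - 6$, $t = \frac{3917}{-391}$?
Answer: $- \frac{572662152}{391} \approx -1.4646 \cdot 10^{6}$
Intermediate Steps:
$t = - \frac{3917}{391}$ ($t = 3917 \left(- \frac{1}{391}\right) = - \frac{3917}{391} \approx -10.018$)
$q = -516$ ($q = -510 - 6 = -516$)
$\left(t + \left(-29 + 4\right) \left(-21\right)\right) \left(-2328 + q\right) = \left(- \frac{3917}{391} + \left(-29 + 4\right) \left(-21\right)\right) \left(-2328 - 516\right) = \left(- \frac{3917}{391} - -525\right) \left(-2844\right) = \left(- \frac{3917}{391} + 525\right) \left(-2844\right) = \frac{201358}{391} \left(-2844\right) = - \frac{572662152}{391}$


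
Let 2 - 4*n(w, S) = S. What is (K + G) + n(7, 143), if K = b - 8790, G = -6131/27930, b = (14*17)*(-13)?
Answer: -665821567/55860 ≈ -11919.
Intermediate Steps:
b = -3094 (b = 238*(-13) = -3094)
G = -6131/27930 (G = -6131*1/27930 = -6131/27930 ≈ -0.21951)
K = -11884 (K = -3094 - 8790 = -11884)
n(w, S) = 1/2 - S/4
(K + G) + n(7, 143) = (-11884 - 6131/27930) + (1/2 - 1/4*143) = -331926251/27930 + (1/2 - 143/4) = -331926251/27930 - 141/4 = -665821567/55860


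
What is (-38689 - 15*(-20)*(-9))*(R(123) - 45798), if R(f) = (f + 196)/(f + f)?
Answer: 466288018721/246 ≈ 1.8955e+9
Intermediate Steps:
R(f) = (196 + f)/(2*f) (R(f) = (196 + f)/((2*f)) = (196 + f)*(1/(2*f)) = (196 + f)/(2*f))
(-38689 - 15*(-20)*(-9))*(R(123) - 45798) = (-38689 - 15*(-20)*(-9))*((1/2)*(196 + 123)/123 - 45798) = (-38689 + 300*(-9))*((1/2)*(1/123)*319 - 45798) = (-38689 - 2700)*(319/246 - 45798) = -41389*(-11265989/246) = 466288018721/246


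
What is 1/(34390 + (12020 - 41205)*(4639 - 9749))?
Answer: 1/149169740 ≈ 6.7038e-9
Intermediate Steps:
1/(34390 + (12020 - 41205)*(4639 - 9749)) = 1/(34390 - 29185*(-5110)) = 1/(34390 + 149135350) = 1/149169740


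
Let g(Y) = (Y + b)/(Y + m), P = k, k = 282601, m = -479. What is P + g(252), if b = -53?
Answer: 64150228/227 ≈ 2.8260e+5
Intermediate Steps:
P = 282601
g(Y) = (-53 + Y)/(-479 + Y) (g(Y) = (Y - 53)/(Y - 479) = (-53 + Y)/(-479 + Y))
P + g(252) = 282601 + (-53 + 252)/(-479 + 252) = 282601 + 199/(-227) = 282601 - 1/227*199 = 282601 - 199/227 = 64150228/227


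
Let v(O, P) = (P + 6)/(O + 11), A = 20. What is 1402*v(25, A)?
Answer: 9113/9 ≈ 1012.6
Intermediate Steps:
v(O, P) = (6 + P)/(11 + O)
1402*v(25, A) = 1402*((6 + 20)/(11 + 25)) = 1402*(26/36) = 1402*((1/36)*26) = 1402*(13/18) = 9113/9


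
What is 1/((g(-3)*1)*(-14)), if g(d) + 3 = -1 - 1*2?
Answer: 1/84 ≈ 0.011905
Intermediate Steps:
g(d) = -6 (g(d) = -3 + (-1 - 1*2) = -3 + (-1 - 2) = -3 - 3 = -6)
1/((g(-3)*1)*(-14)) = 1/(-6*1*(-14)) = 1/(-6*(-14)) = 1/84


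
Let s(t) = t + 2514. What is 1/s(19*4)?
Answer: 1/2590 ≈ 0.00038610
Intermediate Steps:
s(t) = 2514 + t
1/s(19*4) = 1/(2514 + 19*4) = 1/(2514 + 76) = 1/2590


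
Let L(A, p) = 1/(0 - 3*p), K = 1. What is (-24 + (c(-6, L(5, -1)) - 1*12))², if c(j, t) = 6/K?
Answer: 900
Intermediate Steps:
L(A, p) = -1/(3*p) (L(A, p) = 1/(-3*p) = -1/(3*p))
c(j, t) = 6 (c(j, t) = 6/1 = 6*1 = 6)
(-24 + (c(-6, L(5, -1)) - 1*12))² = (-24 + (6 - 1*12))² = (-24 + (6 - 12))² = (-24 - 6)² = (-30)² = 900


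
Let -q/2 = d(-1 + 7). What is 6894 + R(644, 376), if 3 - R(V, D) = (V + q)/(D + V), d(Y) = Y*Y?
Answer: 1758592/255 ≈ 6896.4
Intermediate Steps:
d(Y) = Y**2
q = -72 (q = -2*(-1 + 7)**2 = -2*6**2 = -2*36 = -72)
R(V, D) = 3 - (-72 + V)/(D + V) (R(V, D) = 3 - (V - 72)/(D + V) = 3 - (-72 + V)/(D + V))
6894 + R(644, 376) = 6894 + (72 + 2*644 + 3*376)/(376 + 644) = 6894 + (72 + 1288 + 1128)/1020 = 6894 + (1/1020)*2488 = 6894 + 622/255 = 1758592/255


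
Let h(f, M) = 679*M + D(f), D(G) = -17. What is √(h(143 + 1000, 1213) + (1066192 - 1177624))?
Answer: √712178 ≈ 843.91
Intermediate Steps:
h(f, M) = -17 + 679*M (h(f, M) = 679*M - 17 = -17 + 679*M)
√(h(143 + 1000, 1213) + (1066192 - 1177624)) = √((-17 + 679*1213) + (1066192 - 1177624)) = √((-17 + 823627) - 111432) = √(823610 - 111432) = √712178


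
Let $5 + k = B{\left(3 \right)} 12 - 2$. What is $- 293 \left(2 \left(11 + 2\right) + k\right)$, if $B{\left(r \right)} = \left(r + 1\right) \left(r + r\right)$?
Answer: $-89951$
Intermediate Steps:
$B{\left(r \right)} = 2 r \left(1 + r\right)$ ($B{\left(r \right)} = \left(1 + r\right) 2 r = 2 r \left(1 + r\right)$)
$k = 281$ ($k = -5 - \left(2 - 2 \cdot 3 \left(1 + 3\right) 12\right) = -5 - \left(2 - 2 \cdot 3 \cdot 4 \cdot 12\right) = -5 + \left(24 \cdot 12 - 2\right) = -5 + \left(288 - 2\right) = -5 + 286 = 281$)
$- 293 \left(2 \left(11 + 2\right) + k\right) = - 293 \left(2 \left(11 + 2\right) + 281\right) = - 293 \left(2 \cdot 13 + 281\right) = - 293 \left(26 + 281\right) = \left(-293\right) 307 = -89951$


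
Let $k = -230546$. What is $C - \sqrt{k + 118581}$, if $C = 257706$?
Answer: $257706 - 7 i \sqrt{2285} \approx 2.5771 \cdot 10^{5} - 334.61 i$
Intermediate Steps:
$C - \sqrt{k + 118581} = 257706 - \sqrt{-230546 + 118581} = 257706 - \sqrt{-111965} = 257706 - 7 i \sqrt{2285}$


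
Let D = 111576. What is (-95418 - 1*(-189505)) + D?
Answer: 205663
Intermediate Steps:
(-95418 - 1*(-189505)) + D = (-95418 - 1*(-189505)) + 111576 = (-95418 + 189505) + 111576 = 94087 + 111576 = 205663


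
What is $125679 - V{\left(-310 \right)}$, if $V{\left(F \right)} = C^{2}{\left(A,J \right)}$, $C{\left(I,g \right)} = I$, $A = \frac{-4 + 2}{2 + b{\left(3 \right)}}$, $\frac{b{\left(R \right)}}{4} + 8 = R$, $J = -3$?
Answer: $\frac{10179998}{81} \approx 1.2568 \cdot 10^{5}$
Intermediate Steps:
$b{\left(R \right)} = -32 + 4 R$
$A = \frac{1}{9}$ ($A = \frac{-4 + 2}{2 + \left(-32 + 4 \cdot 3\right)} = - \frac{2}{2 + \left(-32 + 12\right)} = - \frac{2}{2 - 20} = - \frac{2}{-18} = \left(-2\right) \left(- \frac{1}{18}\right) = \frac{1}{9} \approx 0.11111$)
$V{\left(F \right)} = \frac{1}{81}$ ($V{\left(F \right)} = \left(\frac{1}{9}\right)^{2} = \frac{1}{81}$)
$125679 - V{\left(-310 \right)} = 125679 - \frac{1}{81} = \frac{10179998}{81}$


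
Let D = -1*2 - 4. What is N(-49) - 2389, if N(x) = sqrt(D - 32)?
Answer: -2389 + I*sqrt(38) ≈ -2389.0 + 6.1644*I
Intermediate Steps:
D = -6 (D = -2 - 4 = -6)
N(x) = I*sqrt(38) (N(x) = sqrt(-6 - 32) = sqrt(-38) = I*sqrt(38))
N(-49) - 2389 = I*sqrt(38) - 2389 = -2389 + I*sqrt(38)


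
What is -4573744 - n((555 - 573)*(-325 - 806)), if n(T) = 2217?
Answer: -4575961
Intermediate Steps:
-4573744 - n((555 - 573)*(-325 - 806)) = -4573744 - 1*2217 = -4573744 - 2217 = -4575961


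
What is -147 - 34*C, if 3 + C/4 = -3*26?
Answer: 10869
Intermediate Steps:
C = -324 (C = -12 + 4*(-3*26) = -12 + 4*(-78) = -12 - 312 = -324)
-147 - 34*C = -147 - 34*(-324) = -147 + 11016 = 10869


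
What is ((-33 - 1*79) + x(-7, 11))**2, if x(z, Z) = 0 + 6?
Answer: 11236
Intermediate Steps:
x(z, Z) = 6
((-33 - 1*79) + x(-7, 11))**2 = ((-33 - 1*79) + 6)**2 = ((-33 - 79) + 6)**2 = (-112 + 6)**2 = (-106)**2 = 11236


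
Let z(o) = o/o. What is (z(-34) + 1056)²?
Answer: 1117249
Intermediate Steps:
z(o) = 1
(z(-34) + 1056)² = (1 + 1056)² = 1057² = 1117249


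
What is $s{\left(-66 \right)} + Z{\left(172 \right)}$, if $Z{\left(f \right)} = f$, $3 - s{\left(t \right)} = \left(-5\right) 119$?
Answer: $770$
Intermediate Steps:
$s{\left(t \right)} = 598$ ($s{\left(t \right)} = 3 - \left(-5\right) 119 = 3 - -595 = 3 + 595 = 598$)
$s{\left(-66 \right)} + Z{\left(172 \right)} = 598 + 172 = 770$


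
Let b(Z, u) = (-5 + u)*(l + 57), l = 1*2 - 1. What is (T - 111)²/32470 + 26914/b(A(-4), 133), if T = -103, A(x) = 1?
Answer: 303471771/60264320 ≈ 5.0357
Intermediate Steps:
l = 1 (l = 2 - 1 = 1)
b(Z, u) = -290 + 58*u (b(Z, u) = (-5 + u)*(1 + 57) = (-5 + u)*58 = -290 + 58*u)
(T - 111)²/32470 + 26914/b(A(-4), 133) = (-103 - 111)²/32470 + 26914/(-290 + 58*133) = (-214)²*(1/32470) + 26914/(-290 + 7714) = 45796*(1/32470) + 26914/7424 = 22898/16235 + 26914*(1/7424) = 22898/16235 + 13457/3712 = 303471771/60264320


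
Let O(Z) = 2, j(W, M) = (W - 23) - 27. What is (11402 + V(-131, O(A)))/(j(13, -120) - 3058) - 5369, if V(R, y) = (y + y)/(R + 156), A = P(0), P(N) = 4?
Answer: -415711429/77375 ≈ -5372.7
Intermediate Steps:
A = 4
j(W, M) = -50 + W (j(W, M) = (-23 + W) - 27 = -50 + W)
V(R, y) = 2*y/(156 + R) (V(R, y) = (2*y)/(156 + R) = 2*y/(156 + R))
(11402 + V(-131, O(A)))/(j(13, -120) - 3058) - 5369 = (11402 + 2*2/(156 - 131))/((-50 + 13) - 3058) - 5369 = (11402 + 2*2/25)/(-37 - 3058) - 5369 = (11402 + 2*2*(1/25))/(-3095) - 5369 = (11402 + 4/25)*(-1/3095) - 5369 = (285054/25)*(-1/3095) - 5369 = -285054/77375 - 5369 = -415711429/77375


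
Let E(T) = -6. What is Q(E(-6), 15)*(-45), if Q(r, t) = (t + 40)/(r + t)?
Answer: -275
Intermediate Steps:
Q(r, t) = (40 + t)/(r + t)
Q(E(-6), 15)*(-45) = ((40 + 15)/(-6 + 15))*(-45) = (55/9)*(-45) = -275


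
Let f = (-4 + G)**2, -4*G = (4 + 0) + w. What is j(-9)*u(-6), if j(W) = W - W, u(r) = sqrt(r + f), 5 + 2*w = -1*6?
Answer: 0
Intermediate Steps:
w = -11/2 (w = -5/2 + (-1*6)/2 = -5/2 + (1/2)*(-6) = -5/2 - 3 = -11/2 ≈ -5.5000)
G = 3/8 (G = -((4 + 0) - 11/2)/4 = -(4 - 11/2)/4 = -1/4*(-3/2) = 3/8 ≈ 0.37500)
f = 841/64 (f = (-4 + 3/8)**2 = (-29/8)**2 = 841/64 ≈ 13.141)
u(r) = sqrt(841/64 + r) (u(r) = sqrt(r + 841/64) = sqrt(841/64 + r))
j(W) = 0
j(-9)*u(-6) = 0*(sqrt(841 + 64*(-6))/8) = 0*(sqrt(841 - 384)/8) = 0*(sqrt(457)/8) = 0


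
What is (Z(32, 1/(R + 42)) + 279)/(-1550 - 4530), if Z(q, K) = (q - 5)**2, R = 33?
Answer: -63/380 ≈ -0.16579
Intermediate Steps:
Z(q, K) = (-5 + q)**2
(Z(32, 1/(R + 42)) + 279)/(-1550 - 4530) = ((-5 + 32)**2 + 279)/(-1550 - 4530) = (27**2 + 279)/(-6080) = (729 + 279)*(-1/6080) = 1008*(-1/6080) = -63/380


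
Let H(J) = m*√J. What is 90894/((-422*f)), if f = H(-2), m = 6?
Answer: 15149*I*√2/844 ≈ 25.384*I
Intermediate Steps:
H(J) = 6*√J
f = 6*I*√2 (f = 6*√(-2) = 6*(I*√2) = 6*I*√2 ≈ 8.4853*I)
90894/((-422*f)) = 90894/((-2532*I*√2)) = 90894*(I*√2/5064) = 15149*I*√2/844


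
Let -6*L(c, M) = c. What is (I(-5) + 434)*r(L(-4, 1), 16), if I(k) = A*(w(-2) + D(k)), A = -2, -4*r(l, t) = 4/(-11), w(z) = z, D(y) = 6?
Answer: 426/11 ≈ 38.727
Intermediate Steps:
L(c, M) = -c/6
r(l, t) = 1/11 (r(l, t) = -1/(-11) = -(-1)/11 = -¼*(-4/11) = 1/11)
I(k) = -8 (I(k) = -2*(-2 + 6) = -2*4 = -8)
(I(-5) + 434)*r(L(-4, 1), 16) = (-8 + 434)*(1/11) = 426*(1/11) = 426/11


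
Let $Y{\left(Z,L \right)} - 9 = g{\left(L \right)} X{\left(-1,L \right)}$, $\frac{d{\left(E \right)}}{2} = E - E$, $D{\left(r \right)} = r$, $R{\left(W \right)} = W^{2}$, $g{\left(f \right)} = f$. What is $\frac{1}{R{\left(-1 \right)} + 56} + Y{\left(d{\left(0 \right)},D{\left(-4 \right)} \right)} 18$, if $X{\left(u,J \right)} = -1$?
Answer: $\frac{13339}{57} \approx 234.02$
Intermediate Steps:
$d{\left(E \right)} = 0$ ($d{\left(E \right)} = 2 \left(E - E\right) = 2 \cdot 0 = 0$)
$Y{\left(Z,L \right)} = 9 - L$ ($Y{\left(Z,L \right)} = 9 + L \left(-1\right) = 9 - L$)
$\frac{1}{R{\left(-1 \right)} + 56} + Y{\left(d{\left(0 \right)},D{\left(-4 \right)} \right)} 18 = \frac{1}{\left(-1\right)^{2} + 56} + \left(9 - -4\right) 18 = \frac{1}{1 + 56} + \left(9 + 4\right) 18 = \frac{1}{57} + 13 \cdot 18 = \frac{1}{57} + 234 = \frac{13339}{57}$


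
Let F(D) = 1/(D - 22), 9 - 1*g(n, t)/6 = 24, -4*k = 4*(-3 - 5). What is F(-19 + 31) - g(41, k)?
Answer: 899/10 ≈ 89.900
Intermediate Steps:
k = 8 (k = -(-3 - 5) = -(-8) = -¼*(-32) = 8)
g(n, t) = -90 (g(n, t) = 54 - 6*24 = 54 - 144 = -90)
F(D) = 1/(-22 + D)
F(-19 + 31) - g(41, k) = 1/(-22 + (-19 + 31)) - 1*(-90) = 1/(-22 + 12) + 90 = 1/(-10) + 90 = -⅒ + 90 = 899/10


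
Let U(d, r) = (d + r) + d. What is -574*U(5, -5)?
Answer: -2870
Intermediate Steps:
U(d, r) = r + 2*d
-574*U(5, -5) = -574*(-5 + 2*5) = -574*(-5 + 10) = -574*5 = -2870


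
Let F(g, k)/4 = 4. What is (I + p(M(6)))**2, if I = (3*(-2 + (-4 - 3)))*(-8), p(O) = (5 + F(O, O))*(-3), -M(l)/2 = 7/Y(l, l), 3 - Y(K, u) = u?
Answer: 23409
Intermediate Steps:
Y(K, u) = 3 - u
F(g, k) = 16 (F(g, k) = 4*4 = 16)
M(l) = -14/(3 - l)
p(O) = -63 (p(O) = (5 + 16)*(-3) = 21*(-3) = -63)
I = 216 (I = (3*(-2 - 7))*(-8) = (3*(-9))*(-8) = -27*(-8) = 216)
(I + p(M(6)))**2 = (216 - 63)**2 = 153**2 = 23409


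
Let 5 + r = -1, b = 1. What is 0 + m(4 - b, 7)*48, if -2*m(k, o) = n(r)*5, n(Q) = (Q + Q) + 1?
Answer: 1320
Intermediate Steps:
r = -6 (r = -5 - 1 = -6)
n(Q) = 1 + 2*Q (n(Q) = 2*Q + 1 = 1 + 2*Q)
m(k, o) = 55/2 (m(k, o) = -(1 + 2*(-6))*5/2 = -(1 - 12)*5/2 = -(-11)*5/2 = -1/2*(-55) = 55/2)
0 + m(4 - b, 7)*48 = 0 + (55/2)*48 = 0 + 1320 = 1320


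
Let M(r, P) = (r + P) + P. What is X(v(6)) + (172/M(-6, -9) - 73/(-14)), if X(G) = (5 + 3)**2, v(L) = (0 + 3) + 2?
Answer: 1303/21 ≈ 62.048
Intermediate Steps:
v(L) = 5 (v(L) = 3 + 2 = 5)
M(r, P) = r + 2*P (M(r, P) = (P + r) + P = r + 2*P)
X(G) = 64 (X(G) = 8**2 = 64)
X(v(6)) + (172/M(-6, -9) - 73/(-14)) = 64 + (172/(-6 + 2*(-9)) - 73/(-14)) = 64 + (172/(-6 - 18) - 73*(-1/14)) = 64 + (172/(-24) + 73/14) = 64 + (172*(-1/24) + 73/14) = 64 + (-43/6 + 73/14) = 64 - 41/21 = 1303/21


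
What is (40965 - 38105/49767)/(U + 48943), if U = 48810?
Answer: 2038667050/4864873551 ≈ 0.41906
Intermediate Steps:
(40965 - 38105/49767)/(U + 48943) = (40965 - 38105/49767)/(48810 + 48943) = (40965 - 38105*1/49767)/97753 = (40965 - 38105/49767)*(1/97753) = (2038667050/49767)*(1/97753) = 2038667050/4864873551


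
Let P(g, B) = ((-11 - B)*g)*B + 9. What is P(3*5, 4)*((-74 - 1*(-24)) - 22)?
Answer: 64152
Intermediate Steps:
P(g, B) = 9 + B*g*(-11 - B) (P(g, B) = (g*(-11 - B))*B + 9 = B*g*(-11 - B) + 9 = 9 + B*g*(-11 - B))
P(3*5, 4)*((-74 - 1*(-24)) - 22) = (9 - 1*3*5*4**2 - 11*4*3*5)*((-74 - 1*(-24)) - 22) = (9 - 1*15*16 - 11*4*15)*((-74 + 24) - 22) = (9 - 240 - 660)*(-50 - 22) = -891*(-72) = 64152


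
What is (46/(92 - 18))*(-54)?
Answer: -1242/37 ≈ -33.568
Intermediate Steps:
(46/(92 - 18))*(-54) = (46/74)*(-54) = ((1/74)*46)*(-54) = (23/37)*(-54) = -1242/37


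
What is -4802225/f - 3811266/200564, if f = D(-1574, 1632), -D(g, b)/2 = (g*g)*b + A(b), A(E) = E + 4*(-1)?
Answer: -1540939094082691/81092888074744 ≈ -19.002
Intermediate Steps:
A(E) = -4 + E (A(E) = E - 4 = -4 + E)
D(g, b) = 8 - 2*b - 2*b*g² (D(g, b) = -2*((g*g)*b + (-4 + b)) = -2*(g²*b + (-4 + b)) = -2*(b*g² + (-4 + b)) = -2*(-4 + b + b*g²) = 8 - 2*b - 2*b*g²)
f = -8086484920 (f = 8 - 2*1632 - 2*1632*(-1574)² = 8 - 3264 - 2*1632*2477476 = 8 - 3264 - 8086481664 = -8086484920)
-4802225/f - 3811266/200564 = -4802225/(-8086484920) - 3811266/200564 = -4802225*(-1/8086484920) - 3811266*1/200564 = 960445/1617296984 - 1905633/100282 = -1540939094082691/81092888074744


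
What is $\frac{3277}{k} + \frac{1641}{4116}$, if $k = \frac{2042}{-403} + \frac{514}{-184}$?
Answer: $- \frac{166535912399}{399848820} \approx -416.5$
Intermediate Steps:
$k = - \frac{291435}{37076}$ ($k = 2042 \left(- \frac{1}{403}\right) + 514 \left(- \frac{1}{184}\right) = - \frac{2042}{403} - \frac{257}{92} = - \frac{291435}{37076} \approx -7.8605$)
$\frac{3277}{k} + \frac{1641}{4116} = \frac{3277}{- \frac{291435}{37076}} + \frac{1641}{4116} = 3277 \left(- \frac{37076}{291435}\right) + 1641 \cdot \frac{1}{4116} = - \frac{121498052}{291435} + \frac{547}{1372} = - \frac{166535912399}{399848820}$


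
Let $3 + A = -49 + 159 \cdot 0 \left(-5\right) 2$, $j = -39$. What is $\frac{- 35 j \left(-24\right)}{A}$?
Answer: $630$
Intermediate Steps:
$A = -52$ ($A = -3 - \left(49 - 159 \cdot 0 \left(-5\right) 2\right) = -3 - \left(49 - 159 \cdot 0 \cdot 2\right) = -3 + \left(-49 + 159 \cdot 0\right) = -3 + \left(-49 + 0\right) = -3 - 49 = -52$)
$\frac{- 35 j \left(-24\right)}{A} = \frac{\left(-35\right) \left(-39\right) \left(-24\right)}{-52} = 1365 \left(-24\right) \left(- \frac{1}{52}\right) = \left(-32760\right) \left(- \frac{1}{52}\right) = 630$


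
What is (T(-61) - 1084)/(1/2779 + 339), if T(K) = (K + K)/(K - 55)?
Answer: -174551769/54640756 ≈ -3.1945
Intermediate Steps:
T(K) = 2*K/(-55 + K) (T(K) = (2*K)/(-55 + K) = 2*K/(-55 + K))
(T(-61) - 1084)/(1/2779 + 339) = (2*(-61)/(-55 - 61) - 1084)/(1/2779 + 339) = (2*(-61)/(-116) - 1084)/(1/2779 + 339) = (2*(-61)*(-1/116) - 1084)/(942082/2779) = (61/58 - 1084)*(2779/942082) = -62811/58*2779/942082 = -174551769/54640756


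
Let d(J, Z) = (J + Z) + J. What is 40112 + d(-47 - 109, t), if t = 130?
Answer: 39930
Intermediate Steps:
d(J, Z) = Z + 2*J
40112 + d(-47 - 109, t) = 40112 + (130 + 2*(-47 - 109)) = 40112 + (130 + 2*(-156)) = 40112 + (130 - 312) = 40112 - 182 = 39930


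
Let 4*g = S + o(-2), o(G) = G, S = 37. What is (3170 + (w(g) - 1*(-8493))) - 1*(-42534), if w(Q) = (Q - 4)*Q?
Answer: 867817/16 ≈ 54239.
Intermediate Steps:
g = 35/4 (g = (37 - 2)/4 = (¼)*35 = 35/4 ≈ 8.7500)
w(Q) = Q*(-4 + Q) (w(Q) = (-4 + Q)*Q = Q*(-4 + Q))
(3170 + (w(g) - 1*(-8493))) - 1*(-42534) = (3170 + (35*(-4 + 35/4)/4 - 1*(-8493))) - 1*(-42534) = (3170 + ((35/4)*(19/4) + 8493)) + 42534 = (3170 + (665/16 + 8493)) + 42534 = (3170 + 136553/16) + 42534 = 187273/16 + 42534 = 867817/16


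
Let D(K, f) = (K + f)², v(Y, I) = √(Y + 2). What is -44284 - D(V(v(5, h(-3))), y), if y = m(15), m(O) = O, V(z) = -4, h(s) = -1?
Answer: -44405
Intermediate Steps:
v(Y, I) = √(2 + Y)
y = 15
-44284 - D(V(v(5, h(-3))), y) = -44284 - (-4 + 15)² = -44284 - 1*11² = -44284 - 1*121 = -44284 - 121 = -44405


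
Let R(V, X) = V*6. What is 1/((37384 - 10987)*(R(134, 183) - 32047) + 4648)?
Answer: -1/824716823 ≈ -1.2125e-9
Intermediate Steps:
R(V, X) = 6*V
1/((37384 - 10987)*(R(134, 183) - 32047) + 4648) = 1/((37384 - 10987)*(6*134 - 32047) + 4648) = 1/(26397*(804 - 32047) + 4648) = 1/(26397*(-31243) + 4648) = 1/(-824721471 + 4648) = 1/(-824716823) = -1/824716823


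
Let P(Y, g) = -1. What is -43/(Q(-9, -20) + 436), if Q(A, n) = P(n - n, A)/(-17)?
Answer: -731/7413 ≈ -0.098611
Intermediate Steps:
Q(A, n) = 1/17 (Q(A, n) = -1/(-17) = -1*(-1/17) = 1/17)
-43/(Q(-9, -20) + 436) = -43/(1/17 + 436) = -43/7413/17 = -43*17/7413 = -731/7413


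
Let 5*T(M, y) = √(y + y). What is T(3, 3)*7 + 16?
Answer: 16 + 7*√6/5 ≈ 19.429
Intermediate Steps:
T(M, y) = √2*√y/5 (T(M, y) = √(y + y)/5 = √(2*y)/5 = (√2*√y)/5 = √2*√y/5)
T(3, 3)*7 + 16 = (√2*√3/5)*7 + 16 = (√6/5)*7 + 16 = 7*√6/5 + 16 = 16 + 7*√6/5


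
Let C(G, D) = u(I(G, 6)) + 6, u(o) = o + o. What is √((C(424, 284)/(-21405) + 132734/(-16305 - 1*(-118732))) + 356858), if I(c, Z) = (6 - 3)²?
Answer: 2*√47649010029533200063295/730816645 ≈ 597.38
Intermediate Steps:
I(c, Z) = 9 (I(c, Z) = 3² = 9)
u(o) = 2*o
C(G, D) = 24 (C(G, D) = 2*9 + 6 = 18 + 6 = 24)
√((C(424, 284)/(-21405) + 132734/(-16305 - 1*(-118732))) + 356858) = √((24/(-21405) + 132734/(-16305 - 1*(-118732))) + 356858) = √((24*(-1/21405) + 132734/(-16305 + 118732)) + 356858) = √((-8/7135 + 132734/102427) + 356858) = √(946237674/730816645 + 356858) = √(260798712539084/730816645) = 2*√47649010029533200063295/730816645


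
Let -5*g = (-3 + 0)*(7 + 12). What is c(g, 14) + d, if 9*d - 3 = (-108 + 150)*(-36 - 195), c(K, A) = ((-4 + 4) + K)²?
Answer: -71078/75 ≈ -947.71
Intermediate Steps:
g = 57/5 (g = -(-3 + 0)*(7 + 12)/5 = -(-3)*19/5 = -⅕*(-57) = 57/5 ≈ 11.400)
c(K, A) = K² (c(K, A) = (0 + K)² = K²)
d = -3233/3 (d = ⅓ + ((-108 + 150)*(-36 - 195))/9 = ⅓ + (42*(-231))/9 = ⅓ + (⅑)*(-9702) = ⅓ - 1078 = -3233/3 ≈ -1077.7)
c(g, 14) + d = (57/5)² - 3233/3 = 3249/25 - 3233/3 = -71078/75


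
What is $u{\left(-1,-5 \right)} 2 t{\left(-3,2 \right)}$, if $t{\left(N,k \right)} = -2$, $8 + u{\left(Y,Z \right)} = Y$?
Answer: $36$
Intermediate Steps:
$u{\left(Y,Z \right)} = -8 + Y$
$u{\left(-1,-5 \right)} 2 t{\left(-3,2 \right)} = \left(-8 - 1\right) 2 \left(-2\right) = \left(-9\right) 2 \left(-2\right) = \left(-18\right) \left(-2\right) = 36$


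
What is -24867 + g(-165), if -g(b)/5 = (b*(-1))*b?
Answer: 111258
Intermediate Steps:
g(b) = 5*b² (g(b) = -5*b*(-1)*b = -5*(-b)*b = -(-5)*b² = 5*b²)
-24867 + g(-165) = -24867 + 5*(-165)² = -24867 + 5*27225 = -24867 + 136125 = 111258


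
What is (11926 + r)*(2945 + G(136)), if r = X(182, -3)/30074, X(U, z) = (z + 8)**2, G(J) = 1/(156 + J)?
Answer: 308428631049609/8781608 ≈ 3.5122e+7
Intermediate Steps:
X(U, z) = (8 + z)**2
r = 25/30074 (r = (8 - 3)**2/30074 = 5**2*(1/30074) = 25*(1/30074) = 25/30074 ≈ 0.00083128)
(11926 + r)*(2945 + G(136)) = (11926 + 25/30074)*(2945 + 1/(156 + 136)) = 358662549*(2945 + 1/292)/30074 = (358662549/30074)*(859941/292) = 308428631049609/8781608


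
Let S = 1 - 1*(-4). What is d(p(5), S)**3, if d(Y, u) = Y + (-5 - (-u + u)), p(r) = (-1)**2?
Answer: -64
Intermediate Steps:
p(r) = 1
S = 5 (S = 1 + 4 = 5)
d(Y, u) = -5 + Y (d(Y, u) = Y + (-5 - 1*0) = Y + (-5 + 0) = Y - 5 = -5 + Y)
d(p(5), S)**3 = (-5 + 1)**3 = (-4)**3 = -64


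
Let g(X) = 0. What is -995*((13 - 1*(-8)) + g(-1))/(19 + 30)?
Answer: -2985/7 ≈ -426.43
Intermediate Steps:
-995*((13 - 1*(-8)) + g(-1))/(19 + 30) = -995*((13 - 1*(-8)) + 0)/(19 + 30) = -995*((13 + 8) + 0)/49 = -995*(21 + 0)/49 = -20895/49 = -995*3/7 = -2985/7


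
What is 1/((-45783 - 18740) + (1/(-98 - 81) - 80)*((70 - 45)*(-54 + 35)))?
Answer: -179/4747142 ≈ -3.7707e-5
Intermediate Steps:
1/((-45783 - 18740) + (1/(-98 - 81) - 80)*((70 - 45)*(-54 + 35))) = 1/(-64523 + (1/(-179) - 80)*(25*(-19))) = 1/(-64523 + (-1/179 - 80)*(-475)) = 1/(-64523 - 14321/179*(-475)) = 1/(-64523 + 6802475/179) = 1/(-4747142/179) = -179/4747142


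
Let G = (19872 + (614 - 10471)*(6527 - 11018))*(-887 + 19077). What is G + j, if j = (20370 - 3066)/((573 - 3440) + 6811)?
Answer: 397157110986693/493 ≈ 8.0559e+11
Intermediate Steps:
j = 2163/493 (j = 17304/(-2867 + 6811) = 17304/3944 = 17304*(1/3944) = 2163/493 ≈ 4.3874)
G = 805592517210 (G = (19872 - 9857*(-4491))*18190 = (19872 + 44267787)*18190 = 44287659*18190 = 805592517210)
G + j = 805592517210 + 2163/493 = 397157110986693/493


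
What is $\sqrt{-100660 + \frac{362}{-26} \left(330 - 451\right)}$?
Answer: $\frac{i \sqrt{16726827}}{13} \approx 314.6 i$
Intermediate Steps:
$\sqrt{-100660 + \frac{362}{-26} \left(330 - 451\right)} = \sqrt{-100660 + 362 \left(- \frac{1}{26}\right) \left(330 - 451\right)} = \sqrt{-100660 - - \frac{21901}{13}} = \sqrt{-100660 + \frac{21901}{13}} = \sqrt{- \frac{1286679}{13}} = \frac{i \sqrt{16726827}}{13}$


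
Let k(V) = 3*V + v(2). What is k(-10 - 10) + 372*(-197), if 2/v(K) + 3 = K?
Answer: -73346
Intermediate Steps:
v(K) = 2/(-3 + K)
k(V) = -2 + 3*V (k(V) = 3*V + 2/(-3 + 2) = 3*V + 2/(-1) = 3*V + 2*(-1) = 3*V - 2 = -2 + 3*V)
k(-10 - 10) + 372*(-197) = (-2 + 3*(-10 - 10)) + 372*(-197) = (-2 + 3*(-20)) - 73284 = (-2 - 60) - 73284 = -62 - 73284 = -73346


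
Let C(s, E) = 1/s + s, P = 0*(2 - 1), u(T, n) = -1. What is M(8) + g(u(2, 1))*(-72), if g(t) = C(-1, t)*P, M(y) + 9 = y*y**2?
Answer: 503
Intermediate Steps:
P = 0 (P = 0*1 = 0)
C(s, E) = s + 1/s
M(y) = -9 + y**3 (M(y) = -9 + y*y**2 = -9 + y**3)
g(t) = 0 (g(t) = (-1 + 1/(-1))*0 = (-1 - 1)*0 = -2*0 = 0)
M(8) + g(u(2, 1))*(-72) = (-9 + 8**3) + 0*(-72) = (-9 + 512) + 0 = 503 + 0 = 503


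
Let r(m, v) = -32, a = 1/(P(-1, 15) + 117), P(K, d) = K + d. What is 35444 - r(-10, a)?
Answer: 35476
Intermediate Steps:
a = 1/131 (a = 1/((-1 + 15) + 117) = 1/(14 + 117) = 1/131 ≈ 0.0076336)
35444 - r(-10, a) = 35444 - 1*(-32) = 35444 + 32 = 35476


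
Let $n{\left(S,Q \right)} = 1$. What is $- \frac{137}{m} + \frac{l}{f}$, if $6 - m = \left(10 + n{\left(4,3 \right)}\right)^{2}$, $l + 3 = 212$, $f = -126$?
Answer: $- \frac{6773}{14490} \approx -0.46743$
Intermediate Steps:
$l = 209$ ($l = -3 + 212 = 209$)
$m = -115$ ($m = 6 - \left(10 + 1\right)^{2} = 6 - 11^{2} = 6 - 121 = -115$)
$- \frac{137}{m} + \frac{l}{f} = - \frac{137}{-115} + \frac{209}{-126} = \left(-137\right) \left(- \frac{1}{115}\right) + 209 \left(- \frac{1}{126}\right) = \frac{137}{115} - \frac{209}{126} = - \frac{6773}{14490}$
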